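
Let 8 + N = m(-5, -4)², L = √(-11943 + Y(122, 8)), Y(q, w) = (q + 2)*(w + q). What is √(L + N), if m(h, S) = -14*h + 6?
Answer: √(5768 + √4177) ≈ 76.372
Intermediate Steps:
m(h, S) = 6 - 14*h
Y(q, w) = (2 + q)*(q + w)
L = √4177 (L = √(-11943 + (122² + 2*122 + 2*8 + 122*8)) = √(-11943 + (14884 + 244 + 16 + 976)) = √(-11943 + 16120) = √4177 ≈ 64.630)
N = 5768 (N = -8 + (6 - 14*(-5))² = -8 + (6 + 70)² = -8 + 76² = -8 + 5776 = 5768)
√(L + N) = √(√4177 + 5768) = √(5768 + √4177)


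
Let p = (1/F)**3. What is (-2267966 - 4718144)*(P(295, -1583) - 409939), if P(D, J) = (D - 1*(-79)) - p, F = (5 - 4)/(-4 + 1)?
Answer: 2861077517180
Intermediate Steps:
F = -1/3 (F = 1/(-3) = 1*(-1/3) = -1/3 ≈ -0.33333)
p = -27 (p = (1/(-1/3))**3 = (-3)**3 = -27)
P(D, J) = 106 + D (P(D, J) = (D - 1*(-79)) - 1*(-27) = (D + 79) + 27 = (79 + D) + 27 = 106 + D)
(-2267966 - 4718144)*(P(295, -1583) - 409939) = (-2267966 - 4718144)*((106 + 295) - 409939) = -6986110*(401 - 409939) = -6986110*(-409538) = 2861077517180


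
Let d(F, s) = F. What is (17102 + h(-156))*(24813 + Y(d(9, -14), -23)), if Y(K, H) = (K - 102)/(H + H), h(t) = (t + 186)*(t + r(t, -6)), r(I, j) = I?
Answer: 4418711661/23 ≈ 1.9212e+8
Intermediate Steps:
h(t) = 2*t*(186 + t) (h(t) = (t + 186)*(t + t) = (186 + t)*(2*t) = 2*t*(186 + t))
Y(K, H) = (-102 + K)/(2*H) (Y(K, H) = (-102 + K)/((2*H)) = (-102 + K)*(1/(2*H)) = (-102 + K)/(2*H))
(17102 + h(-156))*(24813 + Y(d(9, -14), -23)) = (17102 + 2*(-156)*(186 - 156))*(24813 + (1/2)*(-102 + 9)/(-23)) = (17102 + 2*(-156)*30)*(24813 + (1/2)*(-1/23)*(-93)) = (17102 - 9360)*(24813 + 93/46) = 7742*(1141491/46) = 4418711661/23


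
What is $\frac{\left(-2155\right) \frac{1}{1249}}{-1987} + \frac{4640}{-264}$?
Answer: $- \frac{1439351425}{81898179} \approx -17.575$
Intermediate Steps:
$\frac{\left(-2155\right) \frac{1}{1249}}{-1987} + \frac{4640}{-264} = \left(-2155\right) \frac{1}{1249} \left(- \frac{1}{1987}\right) + 4640 \left(- \frac{1}{264}\right) = \left(- \frac{2155}{1249}\right) \left(- \frac{1}{1987}\right) - \frac{580}{33} = \frac{2155}{2481763} - \frac{580}{33} = - \frac{1439351425}{81898179}$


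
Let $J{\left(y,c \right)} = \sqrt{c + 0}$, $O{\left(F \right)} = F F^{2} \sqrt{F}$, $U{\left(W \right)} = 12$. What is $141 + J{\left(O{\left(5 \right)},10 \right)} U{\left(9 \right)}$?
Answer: $141 + 12 \sqrt{10} \approx 178.95$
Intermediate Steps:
$O{\left(F \right)} = F^{\frac{7}{2}}$ ($O{\left(F \right)} = F^{3} \sqrt{F} = F^{\frac{7}{2}}$)
$J{\left(y,c \right)} = \sqrt{c}$
$141 + J{\left(O{\left(5 \right)},10 \right)} U{\left(9 \right)} = 141 + \sqrt{10} \cdot 12 = 141 + 12 \sqrt{10}$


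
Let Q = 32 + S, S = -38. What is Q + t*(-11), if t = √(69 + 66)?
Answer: -6 - 33*√15 ≈ -133.81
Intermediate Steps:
Q = -6 (Q = 32 - 38 = -6)
t = 3*√15 (t = √135 = 3*√15 ≈ 11.619)
Q + t*(-11) = -6 + (3*√15)*(-11) = -6 - 33*√15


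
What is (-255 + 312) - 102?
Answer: -45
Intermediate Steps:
(-255 + 312) - 102 = 57 - 102 = -45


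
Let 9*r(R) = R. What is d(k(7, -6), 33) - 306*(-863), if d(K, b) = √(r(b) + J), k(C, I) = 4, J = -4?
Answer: 264078 + I*√3/3 ≈ 2.6408e+5 + 0.57735*I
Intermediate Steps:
r(R) = R/9
d(K, b) = √(-4 + b/9) (d(K, b) = √(b/9 - 4) = √(-4 + b/9))
d(k(7, -6), 33) - 306*(-863) = √(-36 + 33)/3 - 306*(-863) = √(-3)/3 + 264078 = (I*√3)/3 + 264078 = I*√3/3 + 264078 = 264078 + I*√3/3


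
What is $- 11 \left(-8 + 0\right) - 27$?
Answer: $61$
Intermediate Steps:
$- 11 \left(-8 + 0\right) - 27 = \left(-11\right) \left(-8\right) - 27 = 88 - 27 = 61$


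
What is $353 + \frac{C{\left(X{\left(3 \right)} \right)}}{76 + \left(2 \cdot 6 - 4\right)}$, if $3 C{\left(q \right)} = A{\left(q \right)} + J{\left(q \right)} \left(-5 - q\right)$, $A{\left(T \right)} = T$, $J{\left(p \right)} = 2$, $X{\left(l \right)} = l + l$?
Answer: $\frac{22235}{63} \approx 352.94$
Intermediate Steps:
$X{\left(l \right)} = 2 l$
$C{\left(q \right)} = - \frac{10}{3} - \frac{q}{3}$ ($C{\left(q \right)} = \frac{q + 2 \left(-5 - q\right)}{3} = \frac{q - \left(10 + 2 q\right)}{3} = \frac{-10 - q}{3} = - \frac{10}{3} - \frac{q}{3}$)
$353 + \frac{C{\left(X{\left(3 \right)} \right)}}{76 + \left(2 \cdot 6 - 4\right)} = 353 + \frac{- \frac{10}{3} - \frac{2 \cdot 3}{3}}{76 + \left(2 \cdot 6 - 4\right)} = 353 + \frac{- \frac{10}{3} - 2}{76 + \left(12 - 4\right)} = 353 + \frac{- \frac{10}{3} - 2}{76 + 8} = 353 - \frac{16}{3 \cdot 84} = 353 - \frac{4}{63} = \frac{22235}{63}$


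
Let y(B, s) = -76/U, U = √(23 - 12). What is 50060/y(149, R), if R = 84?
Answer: -12515*√11/19 ≈ -2184.6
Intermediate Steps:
U = √11 ≈ 3.3166
y(B, s) = -76*√11/11
50060/y(149, R) = 50060/((-76*√11/11)) = 50060*(-√11/76) = -12515*√11/19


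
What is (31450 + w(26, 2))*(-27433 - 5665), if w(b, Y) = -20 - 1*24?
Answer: -1039475788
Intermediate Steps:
w(b, Y) = -44 (w(b, Y) = -20 - 24 = -44)
(31450 + w(26, 2))*(-27433 - 5665) = (31450 - 44)*(-27433 - 5665) = 31406*(-33098) = -1039475788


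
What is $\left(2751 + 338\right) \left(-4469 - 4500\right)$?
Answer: $-27705241$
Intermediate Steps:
$\left(2751 + 338\right) \left(-4469 - 4500\right) = 3089 \left(-8969\right) = -27705241$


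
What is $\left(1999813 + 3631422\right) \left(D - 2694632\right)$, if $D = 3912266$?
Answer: $6856783197990$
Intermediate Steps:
$\left(1999813 + 3631422\right) \left(D - 2694632\right) = \left(1999813 + 3631422\right) \left(3912266 - 2694632\right) = 5631235 \cdot 1217634 = 6856783197990$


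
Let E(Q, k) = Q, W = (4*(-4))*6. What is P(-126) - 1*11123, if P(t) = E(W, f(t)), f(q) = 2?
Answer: -11219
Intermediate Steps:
W = -96 (W = -16*6 = -96)
P(t) = -96
P(-126) - 1*11123 = -96 - 1*11123 = -96 - 11123 = -11219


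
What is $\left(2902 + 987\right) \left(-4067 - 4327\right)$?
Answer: $-32644266$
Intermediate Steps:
$\left(2902 + 987\right) \left(-4067 - 4327\right) = 3889 \left(-8394\right) = -32644266$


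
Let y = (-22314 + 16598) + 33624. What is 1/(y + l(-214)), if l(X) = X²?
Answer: 1/73704 ≈ 1.3568e-5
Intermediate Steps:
y = 27908 (y = -5716 + 33624 = 27908)
1/(y + l(-214)) = 1/(27908 + (-214)²) = 1/(27908 + 45796) = 1/73704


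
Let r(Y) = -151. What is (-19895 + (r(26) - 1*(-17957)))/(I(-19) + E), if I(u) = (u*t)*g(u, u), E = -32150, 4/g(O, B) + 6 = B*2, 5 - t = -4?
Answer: 22979/353479 ≈ 0.065008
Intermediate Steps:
t = 9 (t = 5 - 1*(-4) = 5 + 4 = 9)
g(O, B) = 4/(-6 + 2*B) (g(O, B) = 4/(-6 + B*2) = 4/(-6 + 2*B))
I(u) = 18*u/(-3 + u) (I(u) = (u*9)*(2/(-3 + u)) = (9*u)*(2/(-3 + u)) = 18*u/(-3 + u))
(-19895 + (r(26) - 1*(-17957)))/(I(-19) + E) = (-19895 + (-151 - 1*(-17957)))/(18*(-19)/(-3 - 19) - 32150) = (-19895 + (-151 + 17957))/(18*(-19)/(-22) - 32150) = (-19895 + 17806)/(18*(-19)*(-1/22) - 32150) = -2089/(171/11 - 32150) = -2089/(-353479/11) = -2089*(-11/353479) = 22979/353479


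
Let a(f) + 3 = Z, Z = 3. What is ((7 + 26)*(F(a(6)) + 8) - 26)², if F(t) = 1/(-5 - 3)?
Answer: 3500641/64 ≈ 54698.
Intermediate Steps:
a(f) = 0 (a(f) = -3 + 3 = 0)
F(t) = -⅛ (F(t) = 1/(-8) = -⅛)
((7 + 26)*(F(a(6)) + 8) - 26)² = ((7 + 26)*(-⅛ + 8) - 26)² = (33*(63/8) - 26)² = (2079/8 - 26)² = (1871/8)² = 3500641/64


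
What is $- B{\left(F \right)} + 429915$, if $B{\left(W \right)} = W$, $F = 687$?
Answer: $429228$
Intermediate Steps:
$- B{\left(F \right)} + 429915 = \left(-1\right) 687 + 429915 = -687 + 429915 = 429228$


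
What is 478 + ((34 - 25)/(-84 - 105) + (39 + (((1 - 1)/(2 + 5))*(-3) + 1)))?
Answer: 10877/21 ≈ 517.95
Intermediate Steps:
478 + ((34 - 25)/(-84 - 105) + (39 + (((1 - 1)/(2 + 5))*(-3) + 1))) = 478 + (9/(-189) + (39 + ((0/7)*(-3) + 1))) = 478 + (9*(-1/189) + (39 + ((0*(1/7))*(-3) + 1))) = 478 + (-1/21 + (39 + (0*(-3) + 1))) = 478 + (-1/21 + (39 + (0 + 1))) = 478 + (-1/21 + (39 + 1)) = 478 + (-1/21 + 40) = 478 + 839/21 = 10877/21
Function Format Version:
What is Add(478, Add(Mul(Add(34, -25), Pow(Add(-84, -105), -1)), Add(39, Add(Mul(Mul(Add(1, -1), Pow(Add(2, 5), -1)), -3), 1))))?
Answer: Rational(10877, 21) ≈ 517.95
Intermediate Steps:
Add(478, Add(Mul(Add(34, -25), Pow(Add(-84, -105), -1)), Add(39, Add(Mul(Mul(Add(1, -1), Pow(Add(2, 5), -1)), -3), 1)))) = Add(478, Add(Mul(9, Pow(-189, -1)), Add(39, Add(Mul(Mul(0, Pow(7, -1)), -3), 1)))) = Add(478, Add(Mul(9, Rational(-1, 189)), Add(39, Add(Mul(Mul(0, Rational(1, 7)), -3), 1)))) = Add(478, Add(Rational(-1, 21), Add(39, Add(Mul(0, -3), 1)))) = Add(478, Add(Rational(-1, 21), Add(39, Add(0, 1)))) = Add(478, Add(Rational(-1, 21), Add(39, 1))) = Add(478, Add(Rational(-1, 21), 40)) = Add(478, Rational(839, 21)) = Rational(10877, 21)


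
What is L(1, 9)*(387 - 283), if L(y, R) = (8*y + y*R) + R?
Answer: 2704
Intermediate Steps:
L(y, R) = R + 8*y + R*y (L(y, R) = (8*y + R*y) + R = R + 8*y + R*y)
L(1, 9)*(387 - 283) = (9 + 8*1 + 9*1)*(387 - 283) = (9 + 8 + 9)*104 = 26*104 = 2704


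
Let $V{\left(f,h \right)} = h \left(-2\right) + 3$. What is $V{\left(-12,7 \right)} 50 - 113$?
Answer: $-663$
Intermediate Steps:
$V{\left(f,h \right)} = 3 - 2 h$ ($V{\left(f,h \right)} = - 2 h + 3 = 3 - 2 h$)
$V{\left(-12,7 \right)} 50 - 113 = \left(3 - 14\right) 50 - 113 = \left(-11\right) 50 - 113 = -550 - 113 = -663$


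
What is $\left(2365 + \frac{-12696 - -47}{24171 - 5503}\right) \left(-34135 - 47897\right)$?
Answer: $- \frac{69628084836}{359} \approx -1.9395 \cdot 10^{8}$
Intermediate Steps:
$\left(2365 + \frac{-12696 - -47}{24171 - 5503}\right) \left(-34135 - 47897\right) = \left(2365 + \frac{-12696 + \left(-28 + 75\right)}{18668}\right) \left(-82032\right) = \left(2365 + \left(-12696 + 47\right) \frac{1}{18668}\right) \left(-82032\right) = \left(2365 - \frac{973}{1436}\right) \left(-82032\right) = \frac{3395167}{1436} \left(-82032\right) = - \frac{69628084836}{359}$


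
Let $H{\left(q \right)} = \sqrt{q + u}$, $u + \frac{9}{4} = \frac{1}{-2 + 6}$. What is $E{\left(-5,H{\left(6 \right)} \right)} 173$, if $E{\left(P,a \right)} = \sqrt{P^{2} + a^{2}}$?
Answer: $173 \sqrt{29} \approx 931.63$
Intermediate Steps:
$u = -2$ ($u = - \frac{9}{4} + \frac{1}{-2 + 6} = - \frac{9}{4} + \frac{1}{4} = -2$)
$H{\left(q \right)} = \sqrt{-2 + q}$ ($H{\left(q \right)} = \sqrt{q - 2} = \sqrt{-2 + q}$)
$E{\left(-5,H{\left(6 \right)} \right)} 173 = \sqrt{\left(-5\right)^{2} + \left(\sqrt{-2 + 6}\right)^{2}} \cdot 173 = \sqrt{25 + \left(\sqrt{4}\right)^{2}} \cdot 173 = \sqrt{25 + 2^{2}} \cdot 173 = \sqrt{25 + 4} \cdot 173 = \sqrt{29} \cdot 173 = 173 \sqrt{29}$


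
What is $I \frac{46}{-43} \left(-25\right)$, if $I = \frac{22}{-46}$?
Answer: $- \frac{550}{43} \approx -12.791$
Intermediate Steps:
$I = - \frac{11}{23}$ ($I = 22 \left(- \frac{1}{46}\right) = - \frac{11}{23} \approx -0.47826$)
$I \frac{46}{-43} \left(-25\right) = - \frac{11 \frac{46}{-43}}{23} \left(-25\right) = - \frac{11 \cdot 46 \left(- \frac{1}{43}\right)}{23} \left(-25\right) = \left(- \frac{11}{23}\right) \left(- \frac{46}{43}\right) \left(-25\right) = \frac{22}{43} \left(-25\right) = - \frac{550}{43}$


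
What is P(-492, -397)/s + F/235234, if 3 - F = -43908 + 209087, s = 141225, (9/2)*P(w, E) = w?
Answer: -35029049276/49831382475 ≈ -0.70295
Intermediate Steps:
P(w, E) = 2*w/9
F = -165176 (F = 3 - (-43908 + 209087) = 3 - 1*165179 = 3 - 165179 = -165176)
P(-492, -397)/s + F/235234 = ((2/9)*(-492))/141225 - 165176/235234 = -328/3*1/141225 - 165176*1/235234 = -328/423675 - 82588/117617 = -35029049276/49831382475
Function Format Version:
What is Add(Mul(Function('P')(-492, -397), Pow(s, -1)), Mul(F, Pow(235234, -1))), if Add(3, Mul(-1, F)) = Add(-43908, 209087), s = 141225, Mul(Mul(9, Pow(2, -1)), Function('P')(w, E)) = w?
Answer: Rational(-35029049276, 49831382475) ≈ -0.70295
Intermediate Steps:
Function('P')(w, E) = Mul(Rational(2, 9), w)
F = -165176 (F = Add(3, Mul(-1, Add(-43908, 209087))) = Add(3, Mul(-1, 165179)) = Add(3, -165179) = -165176)
Add(Mul(Function('P')(-492, -397), Pow(s, -1)), Mul(F, Pow(235234, -1))) = Add(Mul(Mul(Rational(2, 9), -492), Pow(141225, -1)), Mul(-165176, Pow(235234, -1))) = Add(Mul(Rational(-328, 3), Rational(1, 141225)), Mul(-165176, Rational(1, 235234))) = Add(Rational(-328, 423675), Rational(-82588, 117617)) = Rational(-35029049276, 49831382475)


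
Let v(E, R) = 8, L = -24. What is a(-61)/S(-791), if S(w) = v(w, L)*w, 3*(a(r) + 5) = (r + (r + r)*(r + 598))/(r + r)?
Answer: -1045/37968 ≈ -0.027523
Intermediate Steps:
a(r) = -5 + (r + 2*r*(598 + r))/(6*r) (a(r) = -5 + ((r + (r + r)*(r + 598))/(r + r))/3 = -5 + ((r + (2*r)*(598 + r))/((2*r)))/3 = -5 + ((r + 2*r*(598 + r))*(1/(2*r)))/3 = -5 + ((r + 2*r*(598 + r))/(2*r))/3 = -5 + (r + 2*r*(598 + r))/(6*r))
S(w) = 8*w
a(-61)/S(-791) = (389/2 + (1/3)*(-61))/((8*(-791))) = (389/2 - 61/3)/(-6328) = (1045/6)*(-1/6328) = -1045/37968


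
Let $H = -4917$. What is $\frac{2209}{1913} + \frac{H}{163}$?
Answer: $- \frac{9046154}{311819} \approx -29.011$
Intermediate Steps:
$\frac{2209}{1913} + \frac{H}{163} = \frac{2209}{1913} - \frac{4917}{163} = - \frac{9046154}{311819}$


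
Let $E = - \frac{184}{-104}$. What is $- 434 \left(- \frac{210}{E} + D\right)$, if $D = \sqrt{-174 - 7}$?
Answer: $\frac{1184820}{23} - 434 i \sqrt{181} \approx 51514.0 - 5838.9 i$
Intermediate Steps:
$D = i \sqrt{181}$ ($D = \sqrt{-181} = i \sqrt{181} \approx 13.454 i$)
$E = \frac{23}{13}$ ($E = \left(-184\right) \left(- \frac{1}{104}\right) = \frac{23}{13} \approx 1.7692$)
$- 434 \left(- \frac{210}{E} + D\right) = - 434 \left(- \frac{210}{\frac{23}{13}} + i \sqrt{181}\right) = - 434 \left(\left(-210\right) \frac{13}{23} + i \sqrt{181}\right) = - 434 \left(- \frac{2730}{23} + i \sqrt{181}\right) = \frac{1184820}{23} - 434 i \sqrt{181}$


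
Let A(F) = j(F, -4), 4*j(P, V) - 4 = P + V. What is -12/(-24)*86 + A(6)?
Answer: 89/2 ≈ 44.500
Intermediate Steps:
j(P, V) = 1 + P/4 + V/4 (j(P, V) = 1 + (P + V)/4 = 1 + (P/4 + V/4) = 1 + P/4 + V/4)
A(F) = F/4 (A(F) = 1 + F/4 + (¼)*(-4) = 1 + F/4 - 1 = F/4)
-12/(-24)*86 + A(6) = -12/(-24)*86 + (¼)*6 = -12*(-1/24)*86 + 3/2 = (½)*86 + 3/2 = 43 + 3/2 = 89/2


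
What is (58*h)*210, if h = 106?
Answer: 1291080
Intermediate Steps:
(58*h)*210 = (58*106)*210 = 6148*210 = 1291080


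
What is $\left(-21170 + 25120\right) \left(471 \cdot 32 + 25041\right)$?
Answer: $158446350$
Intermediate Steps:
$\left(-21170 + 25120\right) \left(471 \cdot 32 + 25041\right) = 3950 \left(15072 + 25041\right) = 3950 \cdot 40113 = 158446350$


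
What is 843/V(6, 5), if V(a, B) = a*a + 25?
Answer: 843/61 ≈ 13.820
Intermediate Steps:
V(a, B) = 25 + a² (V(a, B) = a² + 25 = 25 + a²)
843/V(6, 5) = 843/(25 + 6²) = 843/(25 + 36) = 843/61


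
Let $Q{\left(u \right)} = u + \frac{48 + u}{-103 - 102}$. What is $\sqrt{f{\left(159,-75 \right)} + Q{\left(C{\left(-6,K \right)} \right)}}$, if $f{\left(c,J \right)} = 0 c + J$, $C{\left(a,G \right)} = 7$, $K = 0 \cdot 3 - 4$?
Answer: $\frac{3 i \sqrt{12751}}{41} \approx 8.2625 i$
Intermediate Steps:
$K = -4$ ($K = 0 - 4 = -4$)
$f{\left(c,J \right)} = J$ ($f{\left(c,J \right)} = 0 + J = J$)
$Q{\left(u \right)} = - \frac{48}{205} + \frac{204 u}{205}$ ($Q{\left(u \right)} = u + \frac{48 + u}{-205} = u + \left(48 + u\right) \left(- \frac{1}{205}\right) = u - \left(\frac{48}{205} + \frac{u}{205}\right) = - \frac{48}{205} + \frac{204 u}{205}$)
$\sqrt{f{\left(159,-75 \right)} + Q{\left(C{\left(-6,K \right)} \right)}} = \sqrt{-75 + \left(- \frac{48}{205} + \frac{204}{205} \cdot 7\right)} = \sqrt{-75 + \left(- \frac{48}{205} + \frac{1428}{205}\right)} = \sqrt{-75 + \frac{276}{41}} = \sqrt{- \frac{2799}{41}} = \frac{3 i \sqrt{12751}}{41}$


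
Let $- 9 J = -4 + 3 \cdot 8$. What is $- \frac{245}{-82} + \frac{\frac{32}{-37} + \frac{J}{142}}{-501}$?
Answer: $\frac{2903767111}{971301726} \approx 2.9896$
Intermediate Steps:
$J = - \frac{20}{9}$ ($J = - \frac{-4 + 3 \cdot 8}{9} = - \frac{-4 + 24}{9} = \left(- \frac{1}{9}\right) 20 = - \frac{20}{9} \approx -2.2222$)
$- \frac{245}{-82} + \frac{\frac{32}{-37} + \frac{J}{142}}{-501} = - \frac{245}{-82} + \frac{\frac{32}{-37} - \frac{20}{9 \cdot 142}}{-501} = \left(-245\right) \left(- \frac{1}{82}\right) + \left(32 \left(- \frac{1}{37}\right) - \frac{10}{639}\right) \left(- \frac{1}{501}\right) = \frac{245}{82} + \left(- \frac{32}{37} - \frac{10}{639}\right) \left(- \frac{1}{501}\right) = \frac{245}{82} - - \frac{20818}{11845143} = \frac{245}{82} + \frac{20818}{11845143} = \frac{2903767111}{971301726}$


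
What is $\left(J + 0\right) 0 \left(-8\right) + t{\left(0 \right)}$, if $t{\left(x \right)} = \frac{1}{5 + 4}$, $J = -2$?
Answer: $\frac{1}{9} \approx 0.11111$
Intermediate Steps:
$t{\left(x \right)} = \frac{1}{9}$
$\left(J + 0\right) 0 \left(-8\right) + t{\left(0 \right)} = \left(-2 + 0\right) 0 \left(-8\right) + \frac{1}{9} = \left(-2\right) 0 \left(-8\right) + \frac{1}{9} = 0 \left(-8\right) + \frac{1}{9} = 0 + \frac{1}{9} = \frac{1}{9}$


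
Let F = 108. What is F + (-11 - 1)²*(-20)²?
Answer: 57708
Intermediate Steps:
F + (-11 - 1)²*(-20)² = 108 + (-11 - 1)²*(-20)² = 108 + (-12)²*400 = 108 + 144*400 = 108 + 57600 = 57708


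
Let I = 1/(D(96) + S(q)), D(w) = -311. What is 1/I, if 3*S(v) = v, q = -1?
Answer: -934/3 ≈ -311.33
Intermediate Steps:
S(v) = v/3
I = -3/934 (I = 1/(-311 + (⅓)*(-1)) = 1/(-311 - ⅓) = 1/(-934/3) = -3/934 ≈ -0.0032120)
1/I = 1/(-3/934) = -934/3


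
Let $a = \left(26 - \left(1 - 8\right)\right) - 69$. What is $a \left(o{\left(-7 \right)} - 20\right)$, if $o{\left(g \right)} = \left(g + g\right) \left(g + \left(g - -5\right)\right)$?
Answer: $-3816$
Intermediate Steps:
$o{\left(g \right)} = 2 g \left(5 + 2 g\right)$ ($o{\left(g \right)} = 2 g \left(g + \left(g + 5\right)\right) = 2 g \left(g + \left(5 + g\right)\right) = 2 g \left(5 + 2 g\right)$)
$a = -36$ ($a = \left(26 - -7\right) - 69 = \left(26 + 7\right) - 69 = 33 - 69 = -36$)
$a \left(o{\left(-7 \right)} - 20\right) = - 36 \left(2 \left(-7\right) \left(5 + 2 \left(-7\right)\right) - 20\right) = - 36 \left(2 \left(-7\right) \left(5 - 14\right) + \left(-41 + 21\right)\right) = - 36 \left(2 \left(-7\right) \left(-9\right) - 20\right) = - 36 \left(126 - 20\right) = \left(-36\right) 106 = -3816$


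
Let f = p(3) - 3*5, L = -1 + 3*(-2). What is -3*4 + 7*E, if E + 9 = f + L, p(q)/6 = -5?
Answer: -439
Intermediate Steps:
p(q) = -30 (p(q) = 6*(-5) = -30)
L = -7 (L = -1 - 6 = -7)
f = -45 (f = -30 - 3*5 = -30 - 15 = -45)
E = -61 (E = -9 + (-45 - 7) = -9 - 52 = -61)
-3*4 + 7*E = -3*4 + 7*(-61) = -12 - 427 = -439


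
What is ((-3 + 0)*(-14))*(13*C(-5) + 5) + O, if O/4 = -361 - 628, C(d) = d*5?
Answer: -17396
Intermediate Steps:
C(d) = 5*d
O = -3956 (O = 4*(-361 - 628) = 4*(-989) = -3956)
((-3 + 0)*(-14))*(13*C(-5) + 5) + O = ((-3 + 0)*(-14))*(13*(5*(-5)) + 5) - 3956 = (-3*(-14))*(13*(-25) + 5) - 3956 = 42*(-325 + 5) - 3956 = 42*(-320) - 3956 = -13440 - 3956 = -17396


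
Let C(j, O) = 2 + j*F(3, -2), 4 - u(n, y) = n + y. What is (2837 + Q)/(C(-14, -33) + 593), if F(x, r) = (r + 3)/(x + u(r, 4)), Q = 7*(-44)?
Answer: 1405/329 ≈ 4.2705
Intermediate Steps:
u(n, y) = 4 - n - y (u(n, y) = 4 - (n + y) = 4 + (-n - y) = 4 - n - y)
Q = -308
F(x, r) = (3 + r)/(x - r) (F(x, r) = (r + 3)/(x + (4 - r - 1*4)) = (3 + r)/(x + (4 - r - 4)) = (3 + r)/(x - r))
C(j, O) = 2 + j/5 (C(j, O) = 2 + j*((3 - 2)/(3 - 1*(-2))) = 2 + j*(1/(3 + 2)) = 2 + j*(1/5) = 2 + j*((⅕)*1) = 2 + j*(⅕) = 2 + j/5)
(2837 + Q)/(C(-14, -33) + 593) = (2837 - 308)/((2 + (⅕)*(-14)) + 593) = 2529/((2 - 14/5) + 593) = 2529/(-⅘ + 593) = 2529/(2961/5) = 2529*(5/2961) = 1405/329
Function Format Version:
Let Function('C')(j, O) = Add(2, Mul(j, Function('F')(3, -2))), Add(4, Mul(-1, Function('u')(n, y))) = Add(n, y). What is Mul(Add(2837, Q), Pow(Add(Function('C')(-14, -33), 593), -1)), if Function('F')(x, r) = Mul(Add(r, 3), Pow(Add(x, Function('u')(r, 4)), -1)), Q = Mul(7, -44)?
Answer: Rational(1405, 329) ≈ 4.2705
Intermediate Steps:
Function('u')(n, y) = Add(4, Mul(-1, n), Mul(-1, y)) (Function('u')(n, y) = Add(4, Mul(-1, Add(n, y))) = Add(4, Add(Mul(-1, n), Mul(-1, y))) = Add(4, Mul(-1, n), Mul(-1, y)))
Q = -308
Function('F')(x, r) = Mul(Pow(Add(x, Mul(-1, r)), -1), Add(3, r)) (Function('F')(x, r) = Mul(Add(r, 3), Pow(Add(x, Add(4, Mul(-1, r), Mul(-1, 4))), -1)) = Mul(Add(3, r), Pow(Add(x, Add(4, Mul(-1, r), -4)), -1)) = Mul(Add(3, r), Pow(Add(x, Mul(-1, r)), -1)) = Mul(Pow(Add(x, Mul(-1, r)), -1), Add(3, r)))
Function('C')(j, O) = Add(2, Mul(Rational(1, 5), j)) (Function('C')(j, O) = Add(2, Mul(j, Mul(Pow(Add(3, Mul(-1, -2)), -1), Add(3, -2)))) = Add(2, Mul(j, Mul(Pow(Add(3, 2), -1), 1))) = Add(2, Mul(j, Mul(Pow(5, -1), 1))) = Add(2, Mul(j, Mul(Rational(1, 5), 1))) = Add(2, Mul(j, Rational(1, 5))) = Add(2, Mul(Rational(1, 5), j)))
Mul(Add(2837, Q), Pow(Add(Function('C')(-14, -33), 593), -1)) = Mul(Add(2837, -308), Pow(Add(Add(2, Mul(Rational(1, 5), -14)), 593), -1)) = Mul(2529, Pow(Add(Add(2, Rational(-14, 5)), 593), -1)) = Mul(2529, Pow(Add(Rational(-4, 5), 593), -1)) = Mul(2529, Pow(Rational(2961, 5), -1)) = Mul(2529, Rational(5, 2961)) = Rational(1405, 329)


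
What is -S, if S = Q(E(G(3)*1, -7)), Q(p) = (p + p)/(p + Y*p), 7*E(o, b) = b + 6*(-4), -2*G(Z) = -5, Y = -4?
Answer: ⅔ ≈ 0.66667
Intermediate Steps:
G(Z) = 5/2 (G(Z) = -½*(-5) = 5/2)
E(o, b) = -24/7 + b/7 (E(o, b) = (b + 6*(-4))/7 = (b - 24)/7 = (-24 + b)/7 = -24/7 + b/7)
Q(p) = -⅔ (Q(p) = (p + p)/(p - 4*p) = (2*p)/((-3*p)) = (2*p)*(-1/(3*p)) = -⅔)
S = -⅔ ≈ -0.66667
-S = -1*(-⅔) = ⅔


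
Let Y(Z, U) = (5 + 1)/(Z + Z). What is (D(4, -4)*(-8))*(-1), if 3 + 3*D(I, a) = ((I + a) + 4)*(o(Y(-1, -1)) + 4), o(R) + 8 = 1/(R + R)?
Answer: -472/9 ≈ -52.444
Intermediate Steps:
Y(Z, U) = 3/Z (Y(Z, U) = 6/((2*Z)) = 6*(1/(2*Z)) = 3/Z)
o(R) = -8 + 1/(2*R) (o(R) = -8 + 1/(R + R) = -8 + 1/(2*R))
D(I, a) = -59/9 - 25*I/18 - 25*a/18 (D(I, a) = -1 + (((I + a) + 4)*((-8 + 1/(2*((3/(-1))))) + 4))/3 = -1 + ((4 + I + a)*((-8 + 1/(2*((3*(-1))))) + 4))/3 = -1 + ((4 + I + a)*((-8 + (1/2)/(-3)) + 4))/3 = -1 + ((4 + I + a)*((-8 + (1/2)*(-1/3)) + 4))/3 = -1 + ((4 + I + a)*((-8 - 1/6) + 4))/3 = -1 + ((4 + I + a)*(-49/6 + 4))/3 = -1 + ((4 + I + a)*(-25/6))/3 = -1 + (-50/3 - 25*I/6 - 25*a/6)/3 = -1 + (-50/9 - 25*I/18 - 25*a/18) = -59/9 - 25*I/18 - 25*a/18)
(D(4, -4)*(-8))*(-1) = ((-59/9 - 25/18*4 - 25/18*(-4))*(-8))*(-1) = ((-59/9 - 50/9 + 50/9)*(-8))*(-1) = -59/9*(-8)*(-1) = (472/9)*(-1) = -472/9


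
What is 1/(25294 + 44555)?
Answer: 1/69849 ≈ 1.4317e-5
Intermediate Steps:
1/(25294 + 44555) = 1/69849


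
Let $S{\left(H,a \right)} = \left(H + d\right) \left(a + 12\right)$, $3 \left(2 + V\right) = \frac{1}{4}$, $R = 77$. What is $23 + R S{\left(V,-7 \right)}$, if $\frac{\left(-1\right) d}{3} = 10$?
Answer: $- \frac{147179}{12} \approx -12265.0$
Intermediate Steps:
$d = -30$ ($d = \left(-3\right) 10 = -30$)
$V = - \frac{23}{12}$ ($V = -2 + \frac{1}{3 \cdot 4} = -2 + \frac{1}{3} \cdot \frac{1}{4} = -2 + \frac{1}{12} = - \frac{23}{12} \approx -1.9167$)
$S{\left(H,a \right)} = \left(-30 + H\right) \left(12 + a\right)$ ($S{\left(H,a \right)} = \left(H - 30\right) \left(a + 12\right) = \left(-30 + H\right) \left(12 + a\right)$)
$23 + R S{\left(V,-7 \right)} = 23 + 77 \left(-360 - -210 + 12 \left(- \frac{23}{12}\right) - - \frac{161}{12}\right) = 23 + 77 \left(-360 + 210 - 23 + \frac{161}{12}\right) = 23 + 77 \left(- \frac{1915}{12}\right) = 23 - \frac{147455}{12} = - \frac{147179}{12}$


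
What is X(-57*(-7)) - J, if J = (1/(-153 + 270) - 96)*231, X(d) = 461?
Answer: 882766/39 ≈ 22635.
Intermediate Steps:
J = -864787/39 (J = (1/117 - 96)*231 = -11231/117*231 = -864787/39 ≈ -22174.)
X(-57*(-7)) - J = 461 - 1*(-864787/39) = 461 + 864787/39 = 882766/39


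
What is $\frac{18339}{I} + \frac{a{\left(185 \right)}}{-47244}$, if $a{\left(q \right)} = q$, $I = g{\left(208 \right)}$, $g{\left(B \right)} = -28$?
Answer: $- \frac{54150806}{82677} \approx -654.97$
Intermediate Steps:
$I = -28$
$\frac{18339}{I} + \frac{a{\left(185 \right)}}{-47244} = \frac{18339}{-28} + \frac{185}{-47244} = 18339 \left(- \frac{1}{28}\right) + 185 \left(- \frac{1}{47244}\right) = - \frac{18339}{28} - \frac{185}{47244} = - \frac{54150806}{82677}$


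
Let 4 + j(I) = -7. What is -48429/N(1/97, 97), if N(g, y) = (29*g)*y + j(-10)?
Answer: -5381/2 ≈ -2690.5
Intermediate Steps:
j(I) = -11 (j(I) = -4 - 7 = -11)
N(g, y) = -11 + 29*g*y (N(g, y) = (29*g)*y - 11 = 29*g*y - 11 = -11 + 29*g*y)
-48429/N(1/97, 97) = -48429/(-11 + 29*97/97) = -48429/(-11 + 29*(1/97)*97) = -48429/(-11 + 29) = -48429/18 = -48429*1/18 = -5381/2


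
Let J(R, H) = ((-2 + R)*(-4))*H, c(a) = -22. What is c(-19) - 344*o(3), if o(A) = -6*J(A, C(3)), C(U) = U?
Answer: -24790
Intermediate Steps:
J(R, H) = H*(8 - 4*R) (J(R, H) = (8 - 4*R)*H = H*(8 - 4*R))
o(A) = -144 + 72*A (o(A) = -24*3*(2 - A) = -6*(24 - 12*A) = -144 + 72*A)
c(-19) - 344*o(3) = -22 - 344*(-144 + 72*3) = -22 - 344*(-144 + 216) = -22 - 344*72 = -22 - 24768 = -24790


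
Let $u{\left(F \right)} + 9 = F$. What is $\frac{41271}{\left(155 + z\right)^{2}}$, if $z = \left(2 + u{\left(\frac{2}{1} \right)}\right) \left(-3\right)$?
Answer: $\frac{41271}{28900} \approx 1.4281$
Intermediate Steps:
$u{\left(F \right)} = -9 + F$
$z = 15$ ($z = \left(2 - \left(9 - \frac{2}{1}\right)\right) \left(-3\right) = \left(2 + \left(-9 + 2 \cdot 1\right)\right) \left(-3\right) = \left(2 + \left(-9 + 2\right)\right) \left(-3\right) = \left(2 - 7\right) \left(-3\right) = \left(-5\right) \left(-3\right) = 15$)
$\frac{41271}{\left(155 + z\right)^{2}} = \frac{41271}{\left(155 + 15\right)^{2}} = \frac{41271}{170^{2}} = \frac{41271}{28900}$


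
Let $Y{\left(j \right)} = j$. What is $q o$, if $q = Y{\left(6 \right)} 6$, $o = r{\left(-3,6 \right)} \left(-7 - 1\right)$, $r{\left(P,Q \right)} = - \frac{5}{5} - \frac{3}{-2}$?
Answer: $-144$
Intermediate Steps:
$r{\left(P,Q \right)} = \frac{1}{2}$ ($r{\left(P,Q \right)} = \left(-5\right) \frac{1}{5} - - \frac{3}{2} = -1 + \frac{3}{2} = \frac{1}{2}$)
$o = -4$ ($o = \frac{-7 - 1}{2} = \frac{1}{2} \left(-8\right) = -4$)
$q = 36$ ($q = 6 \cdot 6 = 36$)
$q o = 36 \left(-4\right) = -144$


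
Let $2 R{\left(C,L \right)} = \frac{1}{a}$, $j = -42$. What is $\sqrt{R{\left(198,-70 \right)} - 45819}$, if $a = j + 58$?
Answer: $\frac{i \sqrt{2932414}}{8} \approx 214.05 i$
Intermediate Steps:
$a = 16$ ($a = -42 + 58 = 16$)
$R{\left(C,L \right)} = \frac{1}{32}$ ($R{\left(C,L \right)} = \frac{1}{2 \cdot 16} = \frac{1}{2} \cdot \frac{1}{16} = \frac{1}{32}$)
$\sqrt{R{\left(198,-70 \right)} - 45819} = \sqrt{\frac{1}{32} - 45819} = \sqrt{- \frac{1466207}{32}} = \frac{i \sqrt{2932414}}{8}$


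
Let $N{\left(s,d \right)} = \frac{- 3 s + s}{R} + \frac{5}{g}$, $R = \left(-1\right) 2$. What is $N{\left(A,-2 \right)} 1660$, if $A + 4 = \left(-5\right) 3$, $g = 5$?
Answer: $-29880$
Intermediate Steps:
$A = -19$ ($A = -4 - 15 = -19$)
$R = -2$
$N{\left(s,d \right)} = 1 + s$ ($N{\left(s,d \right)} = \frac{- 3 s + s}{-2} + \frac{5}{5} = - 2 s \left(- \frac{1}{2}\right) + 5 \cdot \frac{1}{5} = s + 1 = 1 + s$)
$N{\left(A,-2 \right)} 1660 = \left(1 - 19\right) 1660 = \left(-18\right) 1660 = -29880$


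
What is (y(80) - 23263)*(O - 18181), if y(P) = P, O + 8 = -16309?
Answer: 799767134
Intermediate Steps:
O = -16317 (O = -8 - 16309 = -16317)
(y(80) - 23263)*(O - 18181) = (80 - 23263)*(-16317 - 18181) = -23183*(-34498) = 799767134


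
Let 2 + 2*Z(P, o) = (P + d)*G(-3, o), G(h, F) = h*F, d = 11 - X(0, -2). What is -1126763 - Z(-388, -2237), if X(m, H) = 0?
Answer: 276523/2 ≈ 1.3826e+5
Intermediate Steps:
d = 11 (d = 11 - 1*0 = 11 + 0 = 11)
G(h, F) = F*h
Z(P, o) = -1 - 3*o*(11 + P)/2 (Z(P, o) = -1 + ((P + 11)*(o*(-3)))/2 = -1 + ((11 + P)*(-3*o))/2 = -1 + (-3*o*(11 + P))/2 = -1 - 3*o*(11 + P)/2)
-1126763 - Z(-388, -2237) = -1126763 - (-1 - 33/2*(-2237) - 3/2*(-388)*(-2237)) = -1126763 - (-1 + 73821/2 - 1301934) = -1126763 - 1*(-2530049/2) = -1126763 + 2530049/2 = 276523/2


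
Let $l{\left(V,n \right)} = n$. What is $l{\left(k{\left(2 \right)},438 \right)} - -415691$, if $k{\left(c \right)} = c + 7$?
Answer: $416129$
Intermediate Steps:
$k{\left(c \right)} = 7 + c$
$l{\left(k{\left(2 \right)},438 \right)} - -415691 = 438 - -415691 = 438 + 415691 = 416129$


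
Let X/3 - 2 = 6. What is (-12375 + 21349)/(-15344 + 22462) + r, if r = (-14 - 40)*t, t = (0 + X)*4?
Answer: -18445369/3559 ≈ -5182.7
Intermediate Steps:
X = 24 (X = 6 + 3*6 = 6 + 18 = 24)
t = 96 (t = (0 + 24)*4 = 24*4 = 96)
r = -5184 (r = (-14 - 40)*96 = -54*96 = -5184)
(-12375 + 21349)/(-15344 + 22462) + r = (-12375 + 21349)/(-15344 + 22462) - 5184 = 8974/7118 - 5184 = 8974*(1/7118) - 5184 = 4487/3559 - 5184 = -18445369/3559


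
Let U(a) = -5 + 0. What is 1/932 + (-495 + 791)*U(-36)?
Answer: -1379359/932 ≈ -1480.0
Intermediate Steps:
U(a) = -5
1/932 + (-495 + 791)*U(-36) = 1/932 + (-495 + 791)*(-5) = 1/932 + 296*(-5) = 1/932 - 1480 = -1379359/932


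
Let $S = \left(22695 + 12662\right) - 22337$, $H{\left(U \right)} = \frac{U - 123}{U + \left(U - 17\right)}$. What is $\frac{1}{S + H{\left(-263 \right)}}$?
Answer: $\frac{543}{7070246} \approx 7.6801 \cdot 10^{-5}$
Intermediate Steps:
$H{\left(U \right)} = \frac{-123 + U}{-17 + 2 U}$ ($H{\left(U \right)} = \frac{-123 + U}{U + \left(-17 + U\right)} = \frac{-123 + U}{-17 + 2 U}$)
$S = 13020$ ($S = 35357 - 22337 = 13020$)
$\frac{1}{S + H{\left(-263 \right)}} = \frac{1}{13020 + \frac{-123 - 263}{-17 + 2 \left(-263\right)}} = \frac{1}{13020 + \frac{1}{-17 - 526} \left(-386\right)} = \frac{1}{13020 + \frac{1}{-543} \left(-386\right)} = \frac{1}{13020 - - \frac{386}{543}} = \frac{1}{13020 + \frac{386}{543}} = \frac{1}{\frac{7070246}{543}} = \frac{543}{7070246}$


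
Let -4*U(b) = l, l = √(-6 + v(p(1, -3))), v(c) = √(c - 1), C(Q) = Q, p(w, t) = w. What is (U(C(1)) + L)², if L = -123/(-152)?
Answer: 6465/23104 - 123*I*√6/304 ≈ 0.27982 - 0.99108*I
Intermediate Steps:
L = 123/152 (L = -123*(-1/152) = 123/152 ≈ 0.80921)
v(c) = √(-1 + c)
l = I*√6 (l = √(-6 + √(-1 + 1)) = √(-6 + √0) = √(-6 + 0) = √(-6) = I*√6 ≈ 2.4495*I)
U(b) = -I*√6/4
(U(C(1)) + L)² = (-I*√6/4 + 123/152)² = (123/152 - I*√6/4)²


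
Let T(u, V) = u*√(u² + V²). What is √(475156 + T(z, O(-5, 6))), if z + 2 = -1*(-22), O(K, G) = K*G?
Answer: 2*√(118789 + 50*√13) ≈ 689.84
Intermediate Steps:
O(K, G) = G*K
z = 20 (z = -2 - 1*(-22) = -2 + 22 = 20)
T(u, V) = u*√(V² + u²)
√(475156 + T(z, O(-5, 6))) = √(475156 + 20*√((6*(-5))² + 20²)) = √(475156 + 20*√((-30)² + 400)) = √(475156 + 20*√(900 + 400)) = √(475156 + 20*√1300) = √(475156 + 20*(10*√13)) = √(475156 + 200*√13)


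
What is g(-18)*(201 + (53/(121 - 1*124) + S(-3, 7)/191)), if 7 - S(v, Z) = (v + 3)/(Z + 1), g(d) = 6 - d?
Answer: 840568/191 ≈ 4400.9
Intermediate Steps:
S(v, Z) = 7 - (3 + v)/(1 + Z) (S(v, Z) = 7 - (v + 3)/(Z + 1) = 7 - (3 + v)/(1 + Z))
g(-18)*(201 + (53/(121 - 1*124) + S(-3, 7)/191)) = (6 - 1*(-18))*(201 + (53/(121 - 1*124) + ((4 - 1*(-3) + 7*7)/(1 + 7))/191)) = (6 + 18)*(201 + (53/(121 - 124) + ((4 + 3 + 49)/8)*(1/191))) = 24*(201 + (53/(-3) + ((1/8)*56)*(1/191))) = 24*(201 + (53*(-1/3) + 7*(1/191))) = 24*(201 + (-53/3 + 7/191)) = 24*(201 - 10102/573) = 24*(105071/573) = 840568/191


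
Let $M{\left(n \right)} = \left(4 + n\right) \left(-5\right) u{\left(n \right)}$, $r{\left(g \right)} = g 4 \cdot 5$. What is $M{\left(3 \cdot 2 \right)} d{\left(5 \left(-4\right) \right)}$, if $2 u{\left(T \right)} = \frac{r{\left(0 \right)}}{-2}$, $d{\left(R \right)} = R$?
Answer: $0$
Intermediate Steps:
$r{\left(g \right)} = 20 g$ ($r{\left(g \right)} = 4 g 5 = 20 g$)
$u{\left(T \right)} = 0$ ($u{\left(T \right)} = \frac{20 \cdot 0 \frac{1}{-2}}{2} = \frac{0 \left(- \frac{1}{2}\right)}{2} = \frac{1}{2} \cdot 0 = 0$)
$M{\left(n \right)} = 0$ ($M{\left(n \right)} = \left(4 + n\right) \left(-5\right) 0 = \left(-20 - 5 n\right) 0 = 0$)
$M{\left(3 \cdot 2 \right)} d{\left(5 \left(-4\right) \right)} = 0 \cdot 5 \left(-4\right) = 0 \left(-20\right) = 0$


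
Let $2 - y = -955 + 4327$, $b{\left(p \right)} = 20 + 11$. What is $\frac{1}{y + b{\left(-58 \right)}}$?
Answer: $- \frac{1}{3339} \approx -0.00029949$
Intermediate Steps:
$b{\left(p \right)} = 31$
$y = -3370$ ($y = 2 - \left(-955 + 4327\right) = 2 - 3372 = -3370$)
$\frac{1}{y + b{\left(-58 \right)}} = \frac{1}{-3370 + 31} = \frac{1}{-3339} = - \frac{1}{3339}$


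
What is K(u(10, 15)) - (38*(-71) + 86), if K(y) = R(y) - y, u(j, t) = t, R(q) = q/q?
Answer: 2598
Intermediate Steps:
R(q) = 1
K(y) = 1 - y
K(u(10, 15)) - (38*(-71) + 86) = (1 - 1*15) - (38*(-71) + 86) = (1 - 15) - (-2698 + 86) = -14 - 1*(-2612) = -14 + 2612 = 2598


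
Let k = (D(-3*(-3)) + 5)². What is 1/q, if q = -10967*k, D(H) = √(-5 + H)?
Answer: -1/537383 ≈ -1.8609e-6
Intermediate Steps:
k = 49 (k = (√(-5 - 3*(-3)) + 5)² = (√(-5 + 9) + 5)² = (√4 + 5)² = (2 + 5)² = 7² = 49)
q = -537383 (q = -10967*49 = -537383)
1/q = 1/(-537383) = -1/537383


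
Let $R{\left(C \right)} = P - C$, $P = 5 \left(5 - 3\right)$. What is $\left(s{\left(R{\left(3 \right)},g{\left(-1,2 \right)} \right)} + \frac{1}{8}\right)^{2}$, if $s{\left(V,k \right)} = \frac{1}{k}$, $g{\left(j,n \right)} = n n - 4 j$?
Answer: $\frac{1}{16} \approx 0.0625$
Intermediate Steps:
$P = 10$ ($P = 5 \cdot 2 = 10$)
$g{\left(j,n \right)} = n^{2} - 4 j$
$R{\left(C \right)} = 10 - C$
$\left(s{\left(R{\left(3 \right)},g{\left(-1,2 \right)} \right)} + \frac{1}{8}\right)^{2} = \left(\frac{1}{2^{2} - -4} + \frac{1}{8}\right)^{2} = \left(\frac{1}{4 + 4} + \frac{1}{8}\right)^{2} = \left(\frac{1}{8} + \frac{1}{8}\right)^{2} = \left(\frac{1}{4}\right)^{2} = \frac{1}{16}$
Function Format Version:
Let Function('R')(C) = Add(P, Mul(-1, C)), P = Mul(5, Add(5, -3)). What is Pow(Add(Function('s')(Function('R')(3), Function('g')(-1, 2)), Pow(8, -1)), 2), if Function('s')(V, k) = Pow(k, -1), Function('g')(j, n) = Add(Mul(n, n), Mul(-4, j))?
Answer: Rational(1, 16) ≈ 0.062500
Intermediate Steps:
P = 10 (P = Mul(5, 2) = 10)
Function('g')(j, n) = Add(Pow(n, 2), Mul(-4, j))
Function('R')(C) = Add(10, Mul(-1, C))
Pow(Add(Function('s')(Function('R')(3), Function('g')(-1, 2)), Pow(8, -1)), 2) = Pow(Add(Pow(Add(Pow(2, 2), Mul(-4, -1)), -1), Pow(8, -1)), 2) = Pow(Add(Pow(Add(4, 4), -1), Rational(1, 8)), 2) = Pow(Add(Pow(8, -1), Rational(1, 8)), 2) = Pow(Add(Rational(1, 8), Rational(1, 8)), 2) = Pow(Rational(1, 4), 2) = Rational(1, 16)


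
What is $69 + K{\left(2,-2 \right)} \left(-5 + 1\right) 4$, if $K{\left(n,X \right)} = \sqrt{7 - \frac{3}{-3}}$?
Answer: $69 - 32 \sqrt{2} \approx 23.745$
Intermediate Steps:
$K{\left(n,X \right)} = 2 \sqrt{2}$ ($K{\left(n,X \right)} = \sqrt{7 - -1} = \sqrt{7 + 1} = \sqrt{8} = 2 \sqrt{2}$)
$69 + K{\left(2,-2 \right)} \left(-5 + 1\right) 4 = 69 + 2 \sqrt{2} \left(-5 + 1\right) 4 = 69 + 2 \sqrt{2} \left(\left(-4\right) 4\right) = 69 + 2 \sqrt{2} \left(-16\right) = 69 - 32 \sqrt{2}$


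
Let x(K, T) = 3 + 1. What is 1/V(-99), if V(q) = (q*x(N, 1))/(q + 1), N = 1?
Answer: 49/198 ≈ 0.24747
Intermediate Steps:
x(K, T) = 4
V(q) = 4*q/(1 + q) (V(q) = (q*4)/(q + 1) = (4*q)/(1 + q) = 4*q/(1 + q))
1/V(-99) = 1/(4*(-99)/(1 - 99)) = 1/(4*(-99)/(-98)) = 1/(4*(-99)*(-1/98)) = 1/(198/49) = 49/198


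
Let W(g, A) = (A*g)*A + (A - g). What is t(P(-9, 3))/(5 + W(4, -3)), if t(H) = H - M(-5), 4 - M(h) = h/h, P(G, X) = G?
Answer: -6/17 ≈ -0.35294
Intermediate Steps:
M(h) = 3 (M(h) = 4 - h/h = 4 - 1*1 = 4 - 1 = 3)
W(g, A) = A - g + g*A² (W(g, A) = g*A² + (A - g) = A - g + g*A²)
t(H) = -3 + H (t(H) = H - 1*3 = H - 3 = -3 + H)
t(P(-9, 3))/(5 + W(4, -3)) = (-3 - 9)/(5 + (-3 - 1*4 + 4*(-3)²)) = -12/(5 + (-3 - 4 + 4*9)) = -12/(5 + (-3 - 4 + 36)) = -12/(5 + 29) = -12/34 = (1/34)*(-12) = -6/17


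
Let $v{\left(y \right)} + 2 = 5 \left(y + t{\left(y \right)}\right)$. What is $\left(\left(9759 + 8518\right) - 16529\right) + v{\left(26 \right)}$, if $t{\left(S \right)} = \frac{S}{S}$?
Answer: $1881$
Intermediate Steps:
$t{\left(S \right)} = 1$
$v{\left(y \right)} = 3 + 5 y$ ($v{\left(y \right)} = -2 + 5 \left(y + 1\right) = -2 + 5 \left(1 + y\right) = -2 + \left(5 + 5 y\right) = 3 + 5 y$)
$\left(\left(9759 + 8518\right) - 16529\right) + v{\left(26 \right)} = \left(\left(9759 + 8518\right) - 16529\right) + \left(3 + 5 \cdot 26\right) = \left(18277 - 16529\right) + \left(3 + 130\right) = 1748 + 133 = 1881$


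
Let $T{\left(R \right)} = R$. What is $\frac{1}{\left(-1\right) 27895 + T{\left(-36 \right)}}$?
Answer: $- \frac{1}{27931} \approx -3.5802 \cdot 10^{-5}$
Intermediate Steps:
$\frac{1}{\left(-1\right) 27895 + T{\left(-36 \right)}} = \frac{1}{\left(-1\right) 27895 - 36} = \frac{1}{-27895 - 36} = \frac{1}{-27931} = - \frac{1}{27931}$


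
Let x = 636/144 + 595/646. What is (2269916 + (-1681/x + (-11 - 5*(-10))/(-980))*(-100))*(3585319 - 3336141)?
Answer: 34197226431346054/59633 ≈ 5.7346e+11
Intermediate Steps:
x = 1217/228 (x = 636*(1/144) + 595*(1/646) = 53/12 + 35/38 = 1217/228 ≈ 5.3377)
(2269916 + (-1681/x + (-11 - 5*(-10))/(-980))*(-100))*(3585319 - 3336141) = (2269916 + (-1681/1217/228 + (-11 - 5*(-10))/(-980))*(-100))*(3585319 - 3336141) = (2269916 + (-1681*228/1217 + (-11 + 50)*(-1/980))*(-100))*249178 = (2269916 + (-383268/1217 + 39*(-1/980))*(-100))*249178 = (2269916 + (-383268/1217 - 39/980)*(-100))*249178 = (2269916 - 375650103/1192660*(-100))*249178 = (2269916 + 1878250515/59633)*249178 = (137240151343/59633)*249178 = 34197226431346054/59633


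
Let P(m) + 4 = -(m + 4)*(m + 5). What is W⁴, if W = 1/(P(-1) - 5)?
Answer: 1/194481 ≈ 5.1419e-6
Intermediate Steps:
P(m) = -4 - (4 + m)*(5 + m) (P(m) = -4 - (m + 4)*(m + 5) = -4 - (4 + m)*(5 + m))
W = -1/21 (W = 1/((-24 - 1*(-1)² - 9*(-1)) - 5) = 1/((-24 - 1*1 + 9) - 5) = 1/((-24 - 1 + 9) - 5) = 1/(-16 - 5) = 1/(-21) = -1/21 ≈ -0.047619)
W⁴ = (-1/21)⁴ = 1/194481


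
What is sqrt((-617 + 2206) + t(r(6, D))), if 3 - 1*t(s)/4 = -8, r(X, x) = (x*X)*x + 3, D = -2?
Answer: sqrt(1633) ≈ 40.410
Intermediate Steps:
r(X, x) = 3 + X*x**2 (r(X, x) = (X*x)*x + 3 = X*x**2 + 3 = 3 + X*x**2)
t(s) = 44 (t(s) = 12 - 4*(-8) = 12 + 32 = 44)
sqrt((-617 + 2206) + t(r(6, D))) = sqrt((-617 + 2206) + 44) = sqrt(1589 + 44) = sqrt(1633)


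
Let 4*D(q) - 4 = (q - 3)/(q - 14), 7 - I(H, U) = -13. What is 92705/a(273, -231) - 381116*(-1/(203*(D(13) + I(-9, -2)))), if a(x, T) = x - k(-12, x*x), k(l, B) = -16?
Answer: 916592303/2170679 ≈ 422.26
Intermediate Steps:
I(H, U) = 20 (I(H, U) = 7 - 1*(-13) = 7 + 13 = 20)
D(q) = 1 + (-3 + q)/(4*(-14 + q)) (D(q) = 1 + ((q - 3)/(q - 14))/4 = 1 + ((-3 + q)/(-14 + q))/4 = 1 + (-3 + q)/(4*(-14 + q)))
a(x, T) = 16 + x (a(x, T) = x - 1*(-16) = x + 16 = 16 + x)
92705/a(273, -231) - 381116*(-1/(203*(D(13) + I(-9, -2)))) = 92705/(16 + 273) - 381116*(-1/(203*((-59 + 5*13)/(4*(-14 + 13)) + 20))) = 92705/289 - 381116*(-1/(203*((1/4)*(-59 + 65)/(-1) + 20))) = 92705*(1/289) - 381116*(-1/(203*((1/4)*(-1)*6 + 20))) = 92705/289 - 381116*(-1/(203*(-3/2 + 20))) = 92705/289 - 381116/((-203*37/2)) = 92705/289 - 381116/(-7511/2) = 92705/289 - 381116*(-2/7511) = 92705/289 + 762232/7511 = 916592303/2170679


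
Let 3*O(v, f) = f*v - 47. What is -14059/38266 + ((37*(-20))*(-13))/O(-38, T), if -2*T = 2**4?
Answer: 1100743597/9834362 ≈ 111.93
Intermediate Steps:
T = -8 (T = -1/2*2**4 = -1/2*16 = -8)
O(v, f) = -47/3 + f*v/3 (O(v, f) = (f*v - 47)/3 = (-47 + f*v)/3 = -47/3 + f*v/3)
-14059/38266 + ((37*(-20))*(-13))/O(-38, T) = -14059/38266 + ((37*(-20))*(-13))/(-47/3 + (1/3)*(-8)*(-38)) = -14059*1/38266 + (-740*(-13))/(-47/3 + 304/3) = -14059/38266 + 9620/(257/3) = -14059/38266 + 9620*(3/257) = -14059/38266 + 28860/257 = 1100743597/9834362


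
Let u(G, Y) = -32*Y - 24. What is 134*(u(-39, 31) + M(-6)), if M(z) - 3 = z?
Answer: -136546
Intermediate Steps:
M(z) = 3 + z
u(G, Y) = -24 - 32*Y
134*(u(-39, 31) + M(-6)) = 134*((-24 - 32*31) + (3 - 6)) = 134*((-24 - 992) - 3) = 134*(-1016 - 3) = 134*(-1019) = -136546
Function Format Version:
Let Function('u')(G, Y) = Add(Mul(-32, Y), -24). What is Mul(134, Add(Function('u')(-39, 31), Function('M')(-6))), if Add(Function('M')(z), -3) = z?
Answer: -136546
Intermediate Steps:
Function('M')(z) = Add(3, z)
Function('u')(G, Y) = Add(-24, Mul(-32, Y))
Mul(134, Add(Function('u')(-39, 31), Function('M')(-6))) = Mul(134, Add(Add(-24, Mul(-32, 31)), Add(3, -6))) = Mul(134, Add(Add(-24, -992), -3)) = Mul(134, Add(-1016, -3)) = Mul(134, -1019) = -136546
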